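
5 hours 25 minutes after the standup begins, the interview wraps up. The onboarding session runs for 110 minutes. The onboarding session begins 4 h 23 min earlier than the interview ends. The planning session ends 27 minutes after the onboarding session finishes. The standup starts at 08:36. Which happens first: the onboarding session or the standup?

The interview ends at 08:36 + 325 min = 14:01.
The onboarding session starts at 14:01 − 263 min = 09:38.
The onboarding session starts at 09:38 and the standup starts at 08:36, so the standup is first.

the standup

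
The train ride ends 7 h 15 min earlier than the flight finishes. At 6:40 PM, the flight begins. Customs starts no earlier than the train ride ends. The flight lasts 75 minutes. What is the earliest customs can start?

12:40 PM

The flight ends at 6:40 PM + 75 min = 7:55 PM.
The train ride ends at 7:55 PM − 435 min = 12:40 PM.
Customs is bounded by the train ride, so the earliest it can start is 12:40 PM.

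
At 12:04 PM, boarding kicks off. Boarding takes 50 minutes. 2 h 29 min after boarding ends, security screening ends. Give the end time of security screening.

Boarding ends at 12:04 PM + 50 min = 12:54 PM.
Security screening ends at 12:54 PM + 149 min = 3:23 PM.

3:23 PM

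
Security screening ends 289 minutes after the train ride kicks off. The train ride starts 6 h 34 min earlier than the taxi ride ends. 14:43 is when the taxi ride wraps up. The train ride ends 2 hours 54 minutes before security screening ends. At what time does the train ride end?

The train ride starts at 14:43 − 394 min = 08:09.
Security screening ends at 08:09 + 289 min = 12:58.
The train ride ends at 12:58 − 174 min = 10:04.

10:04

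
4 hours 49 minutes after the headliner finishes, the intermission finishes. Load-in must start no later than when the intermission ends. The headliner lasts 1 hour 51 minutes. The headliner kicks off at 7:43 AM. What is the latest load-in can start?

2:23 PM

The headliner ends at 7:43 AM + 111 min = 9:34 AM.
The intermission ends at 9:34 AM + 289 min = 2:23 PM.
Load-in is bounded by the intermission, so the latest it can start is 2:23 PM.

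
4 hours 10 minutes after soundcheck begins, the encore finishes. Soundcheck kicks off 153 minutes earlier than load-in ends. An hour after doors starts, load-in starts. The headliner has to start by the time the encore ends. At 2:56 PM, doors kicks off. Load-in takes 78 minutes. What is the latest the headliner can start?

6:51 PM

Load-in starts at 2:56 PM + 60 min = 3:56 PM.
Load-in ends at 3:56 PM + 78 min = 5:14 PM.
Soundcheck starts at 5:14 PM − 153 min = 2:41 PM.
The encore ends at 2:41 PM + 250 min = 6:51 PM.
The headliner is bounded by the encore, so the latest it can start is 6:51 PM.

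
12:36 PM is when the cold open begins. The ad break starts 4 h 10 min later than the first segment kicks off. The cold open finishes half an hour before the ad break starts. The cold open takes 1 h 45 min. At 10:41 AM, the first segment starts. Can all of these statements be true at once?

The ad break starts at 10:41 AM + 250 min = 2:51 PM.
The cold open ends at 2:51 PM − 30 min = 2:21 PM.
The cold open starts at 2:21 PM − 105 min = 12:36 PM.
That matches the stated 12:36 PM, so the schedule is consistent.

Yes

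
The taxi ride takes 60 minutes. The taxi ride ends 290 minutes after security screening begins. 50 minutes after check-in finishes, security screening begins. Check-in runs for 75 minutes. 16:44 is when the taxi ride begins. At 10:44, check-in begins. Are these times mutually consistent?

No

Check-in ends at 10:44 + 75 min = 11:59.
Security screening starts at 11:59 + 50 min = 12:49.
The taxi ride ends at 12:49 + 290 min = 17:39.
The taxi ride starts at 17:39 − 60 min = 16:39.
But the taxi ride is also said to start at 16:44 — a 5-minute conflict.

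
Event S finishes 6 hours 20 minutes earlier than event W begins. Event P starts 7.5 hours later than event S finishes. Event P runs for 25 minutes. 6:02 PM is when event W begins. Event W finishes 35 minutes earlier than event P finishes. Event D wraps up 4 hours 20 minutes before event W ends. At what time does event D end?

2:42 PM

Event S ends at 6:02 PM − 380 min = 11:42 AM.
Event P starts at 11:42 AM + 450 min = 7:12 PM.
Event P ends at 7:12 PM + 25 min = 7:37 PM.
Event W ends at 7:37 PM − 35 min = 7:02 PM.
Event D ends at 7:02 PM − 260 min = 2:42 PM.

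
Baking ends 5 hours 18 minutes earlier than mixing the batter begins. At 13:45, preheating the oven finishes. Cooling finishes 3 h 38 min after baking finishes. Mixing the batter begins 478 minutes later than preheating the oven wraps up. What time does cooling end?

Mixing the batter starts at 13:45 + 478 min = 21:43.
Baking ends at 21:43 − 318 min = 16:25.
Cooling ends at 16:25 + 218 min = 20:03.

20:03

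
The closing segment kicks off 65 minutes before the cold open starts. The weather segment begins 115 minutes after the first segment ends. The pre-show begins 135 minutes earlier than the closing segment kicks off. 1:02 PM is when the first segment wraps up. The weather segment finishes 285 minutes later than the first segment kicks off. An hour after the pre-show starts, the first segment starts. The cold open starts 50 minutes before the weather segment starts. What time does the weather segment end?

The weather segment starts at 1:02 PM + 115 min = 2:57 PM.
The cold open starts at 2:57 PM − 50 min = 2:07 PM.
The closing segment starts at 2:07 PM − 65 min = 1:02 PM.
The pre-show starts at 1:02 PM − 135 min = 10:47 AM.
The first segment starts at 10:47 AM + 60 min = 11:47 AM.
The weather segment ends at 11:47 AM + 285 min = 4:32 PM.

4:32 PM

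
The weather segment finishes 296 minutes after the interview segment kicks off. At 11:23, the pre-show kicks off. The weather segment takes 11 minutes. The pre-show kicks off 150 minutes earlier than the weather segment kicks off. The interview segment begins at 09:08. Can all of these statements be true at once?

The weather segment ends at 09:08 + 296 min = 14:04.
The weather segment starts at 14:04 − 11 min = 13:53.
The pre-show starts at 13:53 − 150 min = 11:23.
That matches the stated 11:23, so the schedule is consistent.

Yes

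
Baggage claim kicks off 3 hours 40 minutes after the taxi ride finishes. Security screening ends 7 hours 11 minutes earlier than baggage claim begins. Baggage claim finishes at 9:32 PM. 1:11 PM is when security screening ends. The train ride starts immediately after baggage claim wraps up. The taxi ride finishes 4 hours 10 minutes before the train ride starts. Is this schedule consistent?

No

The train ride starts at 9:32 PM.
The taxi ride ends at 9:32 PM − 250 min = 5:22 PM.
Baggage claim starts at 5:22 PM + 220 min = 9:02 PM.
Security screening ends at 9:02 PM − 431 min = 1:51 PM.
But security screening is also said to end at 1:11 PM — a 40-minute conflict.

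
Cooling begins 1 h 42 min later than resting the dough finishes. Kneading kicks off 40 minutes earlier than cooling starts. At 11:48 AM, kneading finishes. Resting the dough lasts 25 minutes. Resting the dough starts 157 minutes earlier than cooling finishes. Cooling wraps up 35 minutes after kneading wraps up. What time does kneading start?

Cooling ends at 11:48 AM + 35 min = 12:23 PM.
Resting the dough starts at 12:23 PM − 157 min = 9:46 AM.
Resting the dough ends at 9:46 AM + 25 min = 10:11 AM.
Cooling starts at 10:11 AM + 102 min = 11:53 AM.
Kneading starts at 11:53 AM − 40 min = 11:13 AM.

11:13 AM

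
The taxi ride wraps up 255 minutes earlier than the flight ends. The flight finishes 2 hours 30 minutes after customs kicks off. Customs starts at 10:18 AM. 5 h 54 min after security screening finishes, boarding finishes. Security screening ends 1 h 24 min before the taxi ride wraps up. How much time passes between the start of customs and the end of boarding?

The flight ends at 10:18 AM + 150 min = 12:48 PM.
The taxi ride ends at 12:48 PM − 255 min = 8:33 AM.
Security screening ends at 8:33 AM − 84 min = 7:09 AM.
Boarding ends at 7:09 AM + 354 min = 1:03 PM.
From 10:18 AM to 1:03 PM is 2 h 45 min.

2 h 45 min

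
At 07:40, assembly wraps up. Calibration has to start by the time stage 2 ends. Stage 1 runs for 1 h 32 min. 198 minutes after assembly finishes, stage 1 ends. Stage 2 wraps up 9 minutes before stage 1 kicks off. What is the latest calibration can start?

Stage 1 ends at 07:40 + 198 min = 10:58.
Stage 1 starts at 10:58 − 92 min = 09:26.
Stage 2 ends at 09:26 − 9 min = 09:17.
Calibration is bounded by stage 2, so the latest it can start is 09:17.

09:17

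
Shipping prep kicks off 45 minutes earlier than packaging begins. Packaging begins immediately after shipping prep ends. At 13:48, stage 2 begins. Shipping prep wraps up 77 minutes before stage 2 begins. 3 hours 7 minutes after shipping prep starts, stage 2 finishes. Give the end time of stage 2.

Shipping prep ends at 13:48 − 77 min = 12:31.
So packaging starts at 12:31.
Shipping prep starts at 12:31 − 45 min = 11:46.
Stage 2 ends at 11:46 + 187 min = 14:53.

14:53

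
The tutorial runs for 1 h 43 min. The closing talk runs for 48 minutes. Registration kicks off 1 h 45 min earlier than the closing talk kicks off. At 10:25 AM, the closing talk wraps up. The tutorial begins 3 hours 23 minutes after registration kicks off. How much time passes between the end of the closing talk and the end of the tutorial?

2 h 33 min

The closing talk starts at 10:25 AM − 48 min = 9:37 AM.
Registration starts at 9:37 AM − 105 min = 7:52 AM.
The tutorial starts at 7:52 AM + 203 min = 11:15 AM.
The tutorial ends at 11:15 AM + 103 min = 12:58 PM.
From 10:25 AM to 12:58 PM is 2 h 33 min.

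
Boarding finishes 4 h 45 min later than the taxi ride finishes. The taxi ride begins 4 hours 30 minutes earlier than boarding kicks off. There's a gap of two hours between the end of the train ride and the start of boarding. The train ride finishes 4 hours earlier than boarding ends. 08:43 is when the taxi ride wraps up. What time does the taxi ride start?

06:58

Boarding ends at 08:43 + 285 min = 13:28.
The train ride ends at 13:28 − 240 min = 09:28.
Boarding starts at 09:28 + 120 min = 11:28.
The taxi ride starts at 11:28 − 270 min = 06:58.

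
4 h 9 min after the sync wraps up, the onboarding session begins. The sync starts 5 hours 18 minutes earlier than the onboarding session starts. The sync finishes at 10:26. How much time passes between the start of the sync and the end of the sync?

The onboarding session starts at 10:26 + 249 min = 14:35.
The sync starts at 14:35 − 318 min = 09:17.
From 09:17 to 10:26 is 1 hour 9 minutes.

1 hour 9 minutes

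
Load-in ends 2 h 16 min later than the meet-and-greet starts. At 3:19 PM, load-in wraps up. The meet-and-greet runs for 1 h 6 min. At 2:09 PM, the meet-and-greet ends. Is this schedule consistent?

Yes

The meet-and-greet starts at 2:09 PM − 66 min = 1:03 PM.
Load-in ends at 1:03 PM + 136 min = 3:19 PM.
That matches the stated 3:19 PM, so the schedule is consistent.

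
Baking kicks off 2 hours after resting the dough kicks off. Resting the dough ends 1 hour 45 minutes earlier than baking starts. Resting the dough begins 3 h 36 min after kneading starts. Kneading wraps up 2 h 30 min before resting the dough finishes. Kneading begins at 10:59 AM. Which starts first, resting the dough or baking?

Resting the dough starts at 10:59 AM + 216 min = 2:35 PM.
Baking starts at 2:35 PM + 120 min = 4:35 PM.
Resting the dough starts at 2:35 PM and baking starts at 4:35 PM, so resting the dough is first.

resting the dough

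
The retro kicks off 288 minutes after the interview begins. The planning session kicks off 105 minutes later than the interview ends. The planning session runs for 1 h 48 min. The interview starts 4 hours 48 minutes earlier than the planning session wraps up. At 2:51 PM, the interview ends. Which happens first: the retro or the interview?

the interview

The planning session starts at 2:51 PM + 105 min = 4:36 PM.
The planning session ends at 4:36 PM + 108 min = 6:24 PM.
The interview starts at 6:24 PM − 288 min = 1:36 PM.
The retro starts at 1:36 PM + 288 min = 6:24 PM.
The retro starts at 6:24 PM and the interview starts at 1:36 PM, so the interview is first.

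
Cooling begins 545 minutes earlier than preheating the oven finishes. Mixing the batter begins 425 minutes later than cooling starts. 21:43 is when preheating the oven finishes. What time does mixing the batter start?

19:43

Cooling starts at 21:43 − 545 min = 12:38.
Mixing the batter starts at 12:38 + 425 min = 19:43.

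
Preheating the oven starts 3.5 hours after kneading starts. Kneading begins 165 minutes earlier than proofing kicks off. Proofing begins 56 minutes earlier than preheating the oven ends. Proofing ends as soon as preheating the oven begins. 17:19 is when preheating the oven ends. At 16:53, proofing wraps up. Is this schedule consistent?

Proofing starts at 17:19 − 56 min = 16:23.
Kneading starts at 16:23 − 165 min = 13:38.
Preheating the oven starts at 13:38 + 210 min = 17:08.
So proofing ends at 17:08.
But proofing is also said to end at 16:53 — a 15-minute conflict.

No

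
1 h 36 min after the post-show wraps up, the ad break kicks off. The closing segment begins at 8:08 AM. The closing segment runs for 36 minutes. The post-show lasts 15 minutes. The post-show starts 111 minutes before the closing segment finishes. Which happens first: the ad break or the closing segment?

the closing segment

The closing segment ends at 8:08 AM + 36 min = 8:44 AM.
The post-show starts at 8:44 AM − 111 min = 6:53 AM.
The post-show ends at 6:53 AM + 15 min = 7:08 AM.
The ad break starts at 7:08 AM + 96 min = 8:44 AM.
The ad break starts at 8:44 AM and the closing segment starts at 8:08 AM, so the closing segment is first.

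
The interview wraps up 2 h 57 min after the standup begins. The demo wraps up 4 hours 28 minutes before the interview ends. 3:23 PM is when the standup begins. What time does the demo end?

The interview ends at 3:23 PM + 177 min = 6:20 PM.
The demo ends at 6:20 PM − 268 min = 1:52 PM.

1:52 PM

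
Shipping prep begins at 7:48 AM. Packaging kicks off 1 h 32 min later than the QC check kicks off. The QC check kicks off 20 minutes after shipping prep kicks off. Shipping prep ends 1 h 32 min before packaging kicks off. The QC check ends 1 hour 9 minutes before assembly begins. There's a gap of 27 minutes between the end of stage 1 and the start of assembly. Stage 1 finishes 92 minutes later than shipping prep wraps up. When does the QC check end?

The QC check starts at 7:48 AM + 20 min = 8:08 AM.
Packaging starts at 8:08 AM + 92 min = 9:40 AM.
Shipping prep ends at 9:40 AM − 92 min = 8:08 AM.
Stage 1 ends at 8:08 AM + 92 min = 9:40 AM.
Assembly starts at 9:40 AM + 27 min = 10:07 AM.
The QC check ends at 10:07 AM − 69 min = 8:58 AM.

8:58 AM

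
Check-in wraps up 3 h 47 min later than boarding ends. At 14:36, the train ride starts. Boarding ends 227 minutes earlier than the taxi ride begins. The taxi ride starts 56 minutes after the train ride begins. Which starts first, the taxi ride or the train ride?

The taxi ride starts at 14:36 + 56 min = 15:32.
The taxi ride starts at 15:32 and the train ride starts at 14:36, so the train ride is first.

the train ride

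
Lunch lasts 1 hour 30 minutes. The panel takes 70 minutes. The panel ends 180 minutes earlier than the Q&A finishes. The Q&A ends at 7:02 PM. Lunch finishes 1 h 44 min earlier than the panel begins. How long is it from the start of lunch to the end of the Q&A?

The panel ends at 7:02 PM − 180 min = 4:02 PM.
The panel starts at 4:02 PM − 70 min = 2:52 PM.
Lunch ends at 2:52 PM − 104 min = 1:08 PM.
Lunch starts at 1:08 PM − 90 min = 11:38 AM.
From 11:38 AM to 7:02 PM is 7 h 24 min.

7 h 24 min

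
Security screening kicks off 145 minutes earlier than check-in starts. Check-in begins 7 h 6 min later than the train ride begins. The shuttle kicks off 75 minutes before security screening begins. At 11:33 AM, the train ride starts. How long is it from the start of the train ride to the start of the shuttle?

Check-in starts at 11:33 AM + 426 min = 6:39 PM.
Security screening starts at 6:39 PM − 145 min = 4:14 PM.
The shuttle starts at 4:14 PM − 75 min = 2:59 PM.
From 11:33 AM to 2:59 PM is 3 hours 26 minutes.

3 hours 26 minutes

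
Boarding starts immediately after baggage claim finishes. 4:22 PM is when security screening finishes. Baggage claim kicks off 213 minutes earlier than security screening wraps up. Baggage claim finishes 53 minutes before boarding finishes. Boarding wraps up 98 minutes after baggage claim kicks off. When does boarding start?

1:34 PM

Baggage claim starts at 4:22 PM − 213 min = 12:49 PM.
Boarding ends at 12:49 PM + 98 min = 2:27 PM.
Baggage claim ends at 2:27 PM − 53 min = 1:34 PM.
So boarding starts at 1:34 PM.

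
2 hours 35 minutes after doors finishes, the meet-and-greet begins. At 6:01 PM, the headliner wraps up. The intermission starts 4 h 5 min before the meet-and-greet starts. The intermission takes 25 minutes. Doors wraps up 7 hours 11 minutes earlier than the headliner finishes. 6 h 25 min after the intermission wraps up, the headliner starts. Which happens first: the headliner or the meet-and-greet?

the meet-and-greet

Doors ends at 6:01 PM − 431 min = 10:50 AM.
The meet-and-greet starts at 10:50 AM + 155 min = 1:25 PM.
The intermission starts at 1:25 PM − 245 min = 9:20 AM.
The intermission ends at 9:20 AM + 25 min = 9:45 AM.
The headliner starts at 9:45 AM + 385 min = 4:10 PM.
The headliner starts at 4:10 PM and the meet-and-greet starts at 1:25 PM, so the meet-and-greet is first.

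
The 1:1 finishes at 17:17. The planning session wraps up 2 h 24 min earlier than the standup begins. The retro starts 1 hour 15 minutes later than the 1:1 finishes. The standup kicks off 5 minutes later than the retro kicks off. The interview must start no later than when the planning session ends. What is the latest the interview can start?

The retro starts at 17:17 + 75 min = 18:32.
The standup starts at 18:32 + 5 min = 18:37.
The planning session ends at 18:37 − 144 min = 16:13.
The interview is bounded by the planning session, so the latest it can start is 16:13.

16:13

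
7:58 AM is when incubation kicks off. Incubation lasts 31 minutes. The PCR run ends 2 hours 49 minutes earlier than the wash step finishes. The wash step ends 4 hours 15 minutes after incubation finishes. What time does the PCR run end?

Incubation ends at 7:58 AM + 31 min = 8:29 AM.
The wash step ends at 8:29 AM + 255 min = 12:44 PM.
The PCR run ends at 12:44 PM − 169 min = 9:55 AM.

9:55 AM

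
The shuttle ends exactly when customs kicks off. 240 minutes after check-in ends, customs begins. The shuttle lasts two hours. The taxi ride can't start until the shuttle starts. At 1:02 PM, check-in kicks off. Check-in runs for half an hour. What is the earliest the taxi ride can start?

Check-in ends at 1:02 PM + 30 min = 1:32 PM.
Customs starts at 1:32 PM + 240 min = 5:32 PM.
So the shuttle ends at 5:32 PM.
The shuttle starts at 5:32 PM − 120 min = 3:32 PM.
The taxi ride is bounded by the shuttle, so the earliest it can start is 3:32 PM.

3:32 PM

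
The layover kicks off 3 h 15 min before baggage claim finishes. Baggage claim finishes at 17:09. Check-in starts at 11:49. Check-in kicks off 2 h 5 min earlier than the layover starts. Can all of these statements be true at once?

Yes

The layover starts at 17:09 − 195 min = 13:54.
Check-in starts at 13:54 − 125 min = 11:49.
That matches the stated 11:49, so the schedule is consistent.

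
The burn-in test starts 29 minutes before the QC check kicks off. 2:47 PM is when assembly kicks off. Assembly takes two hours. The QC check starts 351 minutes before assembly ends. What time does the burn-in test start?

Assembly ends at 2:47 PM + 120 min = 4:47 PM.
The QC check starts at 4:47 PM − 351 min = 10:56 AM.
The burn-in test starts at 10:56 AM − 29 min = 10:27 AM.

10:27 AM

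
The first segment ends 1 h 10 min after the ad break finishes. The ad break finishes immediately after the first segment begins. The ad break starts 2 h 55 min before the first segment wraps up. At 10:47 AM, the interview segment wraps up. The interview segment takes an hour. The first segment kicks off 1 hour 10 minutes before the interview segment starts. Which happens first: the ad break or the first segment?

The interview segment starts at 10:47 AM − 60 min = 9:47 AM.
The first segment starts at 9:47 AM − 70 min = 8:37 AM.
So the ad break ends at 8:37 AM.
The first segment ends at 8:37 AM + 70 min = 9:47 AM.
The ad break starts at 9:47 AM − 175 min = 6:52 AM.
The ad break starts at 6:52 AM and the first segment starts at 8:37 AM, so the ad break is first.

the ad break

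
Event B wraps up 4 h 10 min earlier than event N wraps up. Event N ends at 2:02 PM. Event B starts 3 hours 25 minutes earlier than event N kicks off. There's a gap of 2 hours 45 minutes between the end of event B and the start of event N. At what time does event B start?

Event B ends at 2:02 PM − 250 min = 9:52 AM.
Event N starts at 9:52 AM + 165 min = 12:37 PM.
Event B starts at 12:37 PM − 205 min = 9:12 AM.

9:12 AM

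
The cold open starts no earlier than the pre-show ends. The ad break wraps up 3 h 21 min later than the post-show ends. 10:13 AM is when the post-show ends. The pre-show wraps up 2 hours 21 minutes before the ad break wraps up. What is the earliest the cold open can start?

11:13 AM

The ad break ends at 10:13 AM + 201 min = 1:34 PM.
The pre-show ends at 1:34 PM − 141 min = 11:13 AM.
The cold open is bounded by the pre-show, so the earliest it can start is 11:13 AM.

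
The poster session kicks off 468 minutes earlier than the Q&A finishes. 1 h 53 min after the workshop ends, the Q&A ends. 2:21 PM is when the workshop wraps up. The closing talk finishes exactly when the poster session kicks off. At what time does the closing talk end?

The Q&A ends at 2:21 PM + 113 min = 4:14 PM.
The poster session starts at 4:14 PM − 468 min = 8:26 AM.
So the closing talk ends at 8:26 AM.

8:26 AM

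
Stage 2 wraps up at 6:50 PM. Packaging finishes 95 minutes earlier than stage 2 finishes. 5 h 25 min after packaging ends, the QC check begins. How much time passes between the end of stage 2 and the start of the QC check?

Packaging ends at 6:50 PM − 95 min = 5:15 PM.
The QC check starts at 5:15 PM + 325 min = 10:40 PM.
From 6:50 PM to 10:40 PM is 3 h 50 min.

3 h 50 min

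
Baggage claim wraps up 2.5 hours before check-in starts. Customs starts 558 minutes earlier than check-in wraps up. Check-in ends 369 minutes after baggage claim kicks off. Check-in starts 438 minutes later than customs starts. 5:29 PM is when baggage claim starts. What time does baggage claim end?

7:08 PM

Check-in ends at 5:29 PM + 369 min = 11:38 PM.
Customs starts at 11:38 PM − 558 min = 2:20 PM.
Check-in starts at 2:20 PM + 438 min = 9:38 PM.
Baggage claim ends at 9:38 PM − 150 min = 7:08 PM.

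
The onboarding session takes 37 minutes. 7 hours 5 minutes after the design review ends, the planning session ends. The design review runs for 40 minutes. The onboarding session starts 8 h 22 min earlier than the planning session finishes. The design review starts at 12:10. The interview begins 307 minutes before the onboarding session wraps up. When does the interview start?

The design review ends at 12:10 + 40 min = 12:50.
The planning session ends at 12:50 + 425 min = 19:55.
The onboarding session starts at 19:55 − 502 min = 11:33.
The onboarding session ends at 11:33 + 37 min = 12:10.
The interview starts at 12:10 − 307 min = 07:03.

07:03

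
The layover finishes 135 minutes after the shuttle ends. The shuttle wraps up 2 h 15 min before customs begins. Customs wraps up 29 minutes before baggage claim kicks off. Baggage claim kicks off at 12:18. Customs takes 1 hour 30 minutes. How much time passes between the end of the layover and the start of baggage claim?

Customs ends at 12:18 − 29 min = 11:49.
Customs starts at 11:49 − 90 min = 10:19.
The shuttle ends at 10:19 − 135 min = 08:04.
The layover ends at 08:04 + 135 min = 10:19.
From 10:19 to 12:18 is 119 minutes.

119 minutes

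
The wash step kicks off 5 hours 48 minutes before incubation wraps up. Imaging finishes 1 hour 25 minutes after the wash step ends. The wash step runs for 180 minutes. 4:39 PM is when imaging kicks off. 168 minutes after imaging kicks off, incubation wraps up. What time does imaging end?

Incubation ends at 4:39 PM + 168 min = 7:27 PM.
The wash step starts at 7:27 PM − 348 min = 1:39 PM.
The wash step ends at 1:39 PM + 180 min = 4:39 PM.
Imaging ends at 4:39 PM + 85 min = 6:04 PM.

6:04 PM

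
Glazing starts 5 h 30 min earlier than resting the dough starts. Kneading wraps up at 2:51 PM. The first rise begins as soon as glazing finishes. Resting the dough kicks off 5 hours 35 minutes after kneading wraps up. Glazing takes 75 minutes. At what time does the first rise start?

Resting the dough starts at 2:51 PM + 335 min = 8:26 PM.
Glazing starts at 8:26 PM − 330 min = 2:56 PM.
Glazing ends at 2:56 PM + 75 min = 4:11 PM.
So the first rise starts at 4:11 PM.

4:11 PM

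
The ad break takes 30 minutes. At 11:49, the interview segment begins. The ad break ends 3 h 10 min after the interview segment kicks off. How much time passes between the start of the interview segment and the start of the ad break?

2 h 40 min

The ad break ends at 11:49 + 190 min = 14:59.
The ad break starts at 14:59 − 30 min = 14:29.
From 11:49 to 14:29 is 2 h 40 min.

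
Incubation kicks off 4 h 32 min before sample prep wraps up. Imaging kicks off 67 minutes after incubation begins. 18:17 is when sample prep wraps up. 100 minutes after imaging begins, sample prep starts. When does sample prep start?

Incubation starts at 18:17 − 272 min = 13:45.
Imaging starts at 13:45 + 67 min = 14:52.
Sample prep starts at 14:52 + 100 min = 16:32.

16:32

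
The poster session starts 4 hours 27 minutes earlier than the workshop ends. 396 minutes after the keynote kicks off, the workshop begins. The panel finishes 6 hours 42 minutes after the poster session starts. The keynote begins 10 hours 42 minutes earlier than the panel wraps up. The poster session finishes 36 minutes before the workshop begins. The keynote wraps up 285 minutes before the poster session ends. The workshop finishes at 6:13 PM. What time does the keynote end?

The poster session starts at 6:13 PM − 267 min = 1:46 PM.
The panel ends at 1:46 PM + 402 min = 8:28 PM.
The keynote starts at 8:28 PM − 642 min = 9:46 AM.
The workshop starts at 9:46 AM + 396 min = 4:22 PM.
The poster session ends at 4:22 PM − 36 min = 3:46 PM.
The keynote ends at 3:46 PM − 285 min = 11:01 AM.

11:01 AM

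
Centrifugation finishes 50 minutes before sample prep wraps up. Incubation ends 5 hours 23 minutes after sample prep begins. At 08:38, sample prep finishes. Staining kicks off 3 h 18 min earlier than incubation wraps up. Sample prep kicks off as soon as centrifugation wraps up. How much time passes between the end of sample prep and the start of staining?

Centrifugation ends at 08:38 − 50 min = 07:48.
So sample prep starts at 07:48.
Incubation ends at 07:48 + 323 min = 13:11.
Staining starts at 13:11 − 198 min = 09:53.
From 08:38 to 09:53 is 1 hour 15 minutes.

1 hour 15 minutes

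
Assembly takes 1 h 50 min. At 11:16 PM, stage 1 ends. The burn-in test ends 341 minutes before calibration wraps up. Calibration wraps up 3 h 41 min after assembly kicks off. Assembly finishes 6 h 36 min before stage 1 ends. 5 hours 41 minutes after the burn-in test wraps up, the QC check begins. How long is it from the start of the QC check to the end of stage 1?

Assembly ends at 11:16 PM − 396 min = 4:40 PM.
Assembly starts at 4:40 PM − 110 min = 2:50 PM.
Calibration ends at 2:50 PM + 221 min = 6:31 PM.
The burn-in test ends at 6:31 PM − 341 min = 12:50 PM.
The QC check starts at 12:50 PM + 341 min = 6:31 PM.
From 6:31 PM to 11:16 PM is 4 h 45 min.

4 h 45 min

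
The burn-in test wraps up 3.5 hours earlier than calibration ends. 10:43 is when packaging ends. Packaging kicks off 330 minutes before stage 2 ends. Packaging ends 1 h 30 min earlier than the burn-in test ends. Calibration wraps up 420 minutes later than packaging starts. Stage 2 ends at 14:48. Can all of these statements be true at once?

Packaging starts at 14:48 − 330 min = 09:18.
Calibration ends at 09:18 + 420 min = 16:18.
The burn-in test ends at 16:18 − 210 min = 12:48.
Packaging ends at 12:48 − 90 min = 11:18.
But packaging is also said to end at 10:43 — a 35-minute conflict.

No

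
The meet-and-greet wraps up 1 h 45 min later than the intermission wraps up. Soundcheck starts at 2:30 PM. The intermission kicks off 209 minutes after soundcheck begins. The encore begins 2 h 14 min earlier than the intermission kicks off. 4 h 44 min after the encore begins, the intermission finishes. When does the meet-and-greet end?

The intermission starts at 2:30 PM + 209 min = 5:59 PM.
The encore starts at 5:59 PM − 134 min = 3:45 PM.
The intermission ends at 3:45 PM + 284 min = 8:29 PM.
The meet-and-greet ends at 8:29 PM + 105 min = 10:14 PM.

10:14 PM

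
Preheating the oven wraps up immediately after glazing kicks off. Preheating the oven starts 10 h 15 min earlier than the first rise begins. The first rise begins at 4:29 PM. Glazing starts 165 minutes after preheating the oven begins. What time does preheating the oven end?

Preheating the oven starts at 4:29 PM − 615 min = 6:14 AM.
Glazing starts at 6:14 AM + 165 min = 8:59 AM.
So preheating the oven ends at 8:59 AM.

8:59 AM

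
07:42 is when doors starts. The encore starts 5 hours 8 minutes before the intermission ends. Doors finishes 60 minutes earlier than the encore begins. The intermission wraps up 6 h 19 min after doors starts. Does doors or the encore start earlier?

doors

The intermission ends at 07:42 + 379 min = 14:01.
The encore starts at 14:01 − 308 min = 08:53.
Doors starts at 07:42 and the encore starts at 08:53, so doors is first.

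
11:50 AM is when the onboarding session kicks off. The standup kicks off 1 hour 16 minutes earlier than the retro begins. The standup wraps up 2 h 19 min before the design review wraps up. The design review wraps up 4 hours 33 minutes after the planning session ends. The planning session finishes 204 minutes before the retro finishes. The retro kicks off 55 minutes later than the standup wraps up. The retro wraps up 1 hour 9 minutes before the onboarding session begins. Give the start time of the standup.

9:10 AM

The retro ends at 11:50 AM − 69 min = 10:41 AM.
The planning session ends at 10:41 AM − 204 min = 7:17 AM.
The design review ends at 7:17 AM + 273 min = 11:50 AM.
The standup ends at 11:50 AM − 139 min = 9:31 AM.
The retro starts at 9:31 AM + 55 min = 10:26 AM.
The standup starts at 10:26 AM − 76 min = 9:10 AM.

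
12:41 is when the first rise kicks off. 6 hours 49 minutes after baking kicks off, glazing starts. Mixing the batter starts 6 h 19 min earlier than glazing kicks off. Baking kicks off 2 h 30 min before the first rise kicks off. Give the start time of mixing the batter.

10:41

Baking starts at 12:41 − 150 min = 10:11.
Glazing starts at 10:11 + 409 min = 17:00.
Mixing the batter starts at 17:00 − 379 min = 10:41.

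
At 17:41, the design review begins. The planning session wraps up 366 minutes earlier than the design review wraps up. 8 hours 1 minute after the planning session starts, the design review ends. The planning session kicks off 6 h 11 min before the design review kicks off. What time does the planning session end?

13:25

The planning session starts at 17:41 − 371 min = 11:30.
The design review ends at 11:30 + 481 min = 19:31.
The planning session ends at 19:31 − 366 min = 13:25.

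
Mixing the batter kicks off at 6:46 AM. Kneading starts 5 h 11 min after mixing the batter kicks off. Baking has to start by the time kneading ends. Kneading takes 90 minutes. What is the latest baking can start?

Kneading starts at 6:46 AM + 311 min = 11:57 AM.
Kneading ends at 11:57 AM + 90 min = 1:27 PM.
Baking is bounded by kneading, so the latest it can start is 1:27 PM.

1:27 PM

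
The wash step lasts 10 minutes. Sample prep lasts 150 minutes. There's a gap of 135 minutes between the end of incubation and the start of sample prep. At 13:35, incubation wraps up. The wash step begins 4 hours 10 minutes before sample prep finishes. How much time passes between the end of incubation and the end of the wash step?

Sample prep starts at 13:35 + 135 min = 15:50.
Sample prep ends at 15:50 + 150 min = 18:20.
The wash step starts at 18:20 − 250 min = 14:10.
The wash step ends at 14:10 + 10 min = 14:20.
From 13:35 to 14:20 is 45 minutes.

45 minutes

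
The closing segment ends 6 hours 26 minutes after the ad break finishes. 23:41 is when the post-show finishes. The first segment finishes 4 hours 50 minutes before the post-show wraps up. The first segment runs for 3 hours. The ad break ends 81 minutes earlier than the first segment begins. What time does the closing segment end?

The first segment ends at 23:41 − 290 min = 18:51.
The first segment starts at 18:51 − 180 min = 15:51.
The ad break ends at 15:51 − 81 min = 14:30.
The closing segment ends at 14:30 + 386 min = 20:56.

20:56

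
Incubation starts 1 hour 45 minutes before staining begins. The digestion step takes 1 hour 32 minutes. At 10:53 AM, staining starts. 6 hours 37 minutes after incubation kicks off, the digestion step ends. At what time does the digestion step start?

2:13 PM

Incubation starts at 10:53 AM − 105 min = 9:08 AM.
The digestion step ends at 9:08 AM + 397 min = 3:45 PM.
The digestion step starts at 3:45 PM − 92 min = 2:13 PM.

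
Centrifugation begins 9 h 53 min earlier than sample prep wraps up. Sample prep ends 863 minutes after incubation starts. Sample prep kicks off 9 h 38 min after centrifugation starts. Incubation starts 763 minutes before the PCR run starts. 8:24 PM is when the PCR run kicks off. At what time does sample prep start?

Incubation starts at 8:24 PM − 763 min = 7:41 AM.
Sample prep ends at 7:41 AM + 863 min = 10:04 PM.
Centrifugation starts at 10:04 PM − 593 min = 12:11 PM.
Sample prep starts at 12:11 PM + 578 min = 9:49 PM.

9:49 PM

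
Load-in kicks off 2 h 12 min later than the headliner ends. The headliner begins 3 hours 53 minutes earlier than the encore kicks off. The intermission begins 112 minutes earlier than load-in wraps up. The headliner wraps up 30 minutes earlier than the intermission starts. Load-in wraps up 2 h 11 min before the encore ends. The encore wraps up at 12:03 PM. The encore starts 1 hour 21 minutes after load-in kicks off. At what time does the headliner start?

Load-in ends at 12:03 PM − 131 min = 9:52 AM.
The intermission starts at 9:52 AM − 112 min = 8:00 AM.
The headliner ends at 8:00 AM − 30 min = 7:30 AM.
Load-in starts at 7:30 AM + 132 min = 9:42 AM.
The encore starts at 9:42 AM + 81 min = 11:03 AM.
The headliner starts at 11:03 AM − 233 min = 7:10 AM.

7:10 AM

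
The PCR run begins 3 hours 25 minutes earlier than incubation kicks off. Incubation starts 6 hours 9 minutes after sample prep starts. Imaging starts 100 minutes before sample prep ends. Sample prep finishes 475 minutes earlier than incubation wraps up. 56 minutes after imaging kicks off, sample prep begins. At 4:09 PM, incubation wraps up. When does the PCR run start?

Sample prep ends at 4:09 PM − 475 min = 8:14 AM.
Imaging starts at 8:14 AM − 100 min = 6:34 AM.
Sample prep starts at 6:34 AM + 56 min = 7:30 AM.
Incubation starts at 7:30 AM + 369 min = 1:39 PM.
The PCR run starts at 1:39 PM − 205 min = 10:14 AM.

10:14 AM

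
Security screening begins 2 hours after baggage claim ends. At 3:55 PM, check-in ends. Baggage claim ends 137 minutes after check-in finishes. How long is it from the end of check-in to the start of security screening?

257 minutes

Baggage claim ends at 3:55 PM + 137 min = 6:12 PM.
Security screening starts at 6:12 PM + 120 min = 8:12 PM.
From 3:55 PM to 8:12 PM is 257 minutes.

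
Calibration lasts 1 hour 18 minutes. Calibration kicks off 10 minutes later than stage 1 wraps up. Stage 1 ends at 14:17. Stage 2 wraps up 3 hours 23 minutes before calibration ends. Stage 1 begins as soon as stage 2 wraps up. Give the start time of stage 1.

Calibration starts at 14:17 + 10 min = 14:27.
Calibration ends at 14:27 + 78 min = 15:45.
Stage 2 ends at 15:45 − 203 min = 12:22.
So stage 1 starts at 12:22.

12:22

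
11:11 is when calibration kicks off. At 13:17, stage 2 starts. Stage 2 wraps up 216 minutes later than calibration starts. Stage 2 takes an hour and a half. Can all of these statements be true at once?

Stage 2 ends at 11:11 + 216 min = 14:47.
Stage 2 starts at 14:47 − 90 min = 13:17.
That matches the stated 13:17, so the schedule is consistent.

Yes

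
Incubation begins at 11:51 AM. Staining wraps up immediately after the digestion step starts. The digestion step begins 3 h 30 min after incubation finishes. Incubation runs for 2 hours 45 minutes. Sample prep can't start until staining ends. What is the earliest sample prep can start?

Incubation ends at 11:51 AM + 165 min = 2:36 PM.
The digestion step starts at 2:36 PM + 210 min = 6:06 PM.
So staining ends at 6:06 PM.
Sample prep is bounded by staining, so the earliest it can start is 6:06 PM.

6:06 PM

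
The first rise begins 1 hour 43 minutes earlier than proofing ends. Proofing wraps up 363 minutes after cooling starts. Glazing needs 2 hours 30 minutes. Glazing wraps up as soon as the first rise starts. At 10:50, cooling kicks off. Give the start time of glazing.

12:40

Proofing ends at 10:50 + 363 min = 16:53.
The first rise starts at 16:53 − 103 min = 15:10.
So glazing ends at 15:10.
Glazing starts at 15:10 − 150 min = 12:40.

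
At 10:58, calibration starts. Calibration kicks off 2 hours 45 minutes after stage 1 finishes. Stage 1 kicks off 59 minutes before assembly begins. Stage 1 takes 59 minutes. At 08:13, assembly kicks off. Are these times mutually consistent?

Yes

Stage 1 starts at 08:13 − 59 min = 07:14.
Stage 1 ends at 07:14 + 59 min = 08:13.
Calibration starts at 08:13 + 165 min = 10:58.
That matches the stated 10:58, so the schedule is consistent.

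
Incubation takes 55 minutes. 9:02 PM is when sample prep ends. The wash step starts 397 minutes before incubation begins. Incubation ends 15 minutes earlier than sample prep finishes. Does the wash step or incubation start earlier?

the wash step

Incubation ends at 9:02 PM − 15 min = 8:47 PM.
Incubation starts at 8:47 PM − 55 min = 7:52 PM.
The wash step starts at 7:52 PM − 397 min = 1:15 PM.
The wash step starts at 1:15 PM and incubation starts at 7:52 PM, so the wash step is first.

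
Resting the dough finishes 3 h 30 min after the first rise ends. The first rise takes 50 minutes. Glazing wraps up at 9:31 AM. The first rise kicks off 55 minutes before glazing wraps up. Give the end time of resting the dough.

12:56 PM

The first rise starts at 9:31 AM − 55 min = 8:36 AM.
The first rise ends at 8:36 AM + 50 min = 9:26 AM.
Resting the dough ends at 9:26 AM + 210 min = 12:56 PM.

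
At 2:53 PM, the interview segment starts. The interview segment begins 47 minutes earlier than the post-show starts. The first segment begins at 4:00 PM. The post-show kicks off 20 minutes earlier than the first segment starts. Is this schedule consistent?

The post-show starts at 4:00 PM − 20 min = 3:40 PM.
The interview segment starts at 3:40 PM − 47 min = 2:53 PM.
That matches the stated 2:53 PM, so the schedule is consistent.

Yes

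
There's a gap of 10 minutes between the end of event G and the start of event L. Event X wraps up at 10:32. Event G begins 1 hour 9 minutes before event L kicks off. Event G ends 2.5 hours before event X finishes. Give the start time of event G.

07:03

Event G ends at 10:32 − 150 min = 08:02.
Event L starts at 08:02 + 10 min = 08:12.
Event G starts at 08:12 − 69 min = 07:03.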